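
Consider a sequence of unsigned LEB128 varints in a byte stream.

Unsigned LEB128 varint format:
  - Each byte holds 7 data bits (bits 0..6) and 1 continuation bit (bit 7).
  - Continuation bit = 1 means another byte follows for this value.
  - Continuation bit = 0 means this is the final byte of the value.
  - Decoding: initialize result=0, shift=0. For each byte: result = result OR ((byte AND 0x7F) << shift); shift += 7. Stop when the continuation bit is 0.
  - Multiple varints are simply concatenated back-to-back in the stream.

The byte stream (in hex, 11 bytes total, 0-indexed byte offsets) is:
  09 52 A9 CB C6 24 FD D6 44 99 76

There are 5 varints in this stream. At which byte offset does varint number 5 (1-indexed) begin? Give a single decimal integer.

  byte[0]=0x09 cont=0 payload=0x09=9: acc |= 9<<0 -> acc=9 shift=7 [end]
Varint 1: bytes[0:1] = 09 -> value 9 (1 byte(s))
  byte[1]=0x52 cont=0 payload=0x52=82: acc |= 82<<0 -> acc=82 shift=7 [end]
Varint 2: bytes[1:2] = 52 -> value 82 (1 byte(s))
  byte[2]=0xA9 cont=1 payload=0x29=41: acc |= 41<<0 -> acc=41 shift=7
  byte[3]=0xCB cont=1 payload=0x4B=75: acc |= 75<<7 -> acc=9641 shift=14
  byte[4]=0xC6 cont=1 payload=0x46=70: acc |= 70<<14 -> acc=1156521 shift=21
  byte[5]=0x24 cont=0 payload=0x24=36: acc |= 36<<21 -> acc=76653993 shift=28 [end]
Varint 3: bytes[2:6] = A9 CB C6 24 -> value 76653993 (4 byte(s))
  byte[6]=0xFD cont=1 payload=0x7D=125: acc |= 125<<0 -> acc=125 shift=7
  byte[7]=0xD6 cont=1 payload=0x56=86: acc |= 86<<7 -> acc=11133 shift=14
  byte[8]=0x44 cont=0 payload=0x44=68: acc |= 68<<14 -> acc=1125245 shift=21 [end]
Varint 4: bytes[6:9] = FD D6 44 -> value 1125245 (3 byte(s))
  byte[9]=0x99 cont=1 payload=0x19=25: acc |= 25<<0 -> acc=25 shift=7
  byte[10]=0x76 cont=0 payload=0x76=118: acc |= 118<<7 -> acc=15129 shift=14 [end]
Varint 5: bytes[9:11] = 99 76 -> value 15129 (2 byte(s))

Answer: 9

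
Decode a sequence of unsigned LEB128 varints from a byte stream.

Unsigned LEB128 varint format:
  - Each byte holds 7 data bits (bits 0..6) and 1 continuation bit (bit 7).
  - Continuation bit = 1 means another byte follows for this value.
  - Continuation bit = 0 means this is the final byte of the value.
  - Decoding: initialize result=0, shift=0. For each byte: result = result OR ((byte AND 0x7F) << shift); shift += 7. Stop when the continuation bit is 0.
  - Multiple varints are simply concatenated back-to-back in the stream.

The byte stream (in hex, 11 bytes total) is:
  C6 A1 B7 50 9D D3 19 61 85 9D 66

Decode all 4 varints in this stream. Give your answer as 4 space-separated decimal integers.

  byte[0]=0xC6 cont=1 payload=0x46=70: acc |= 70<<0 -> acc=70 shift=7
  byte[1]=0xA1 cont=1 payload=0x21=33: acc |= 33<<7 -> acc=4294 shift=14
  byte[2]=0xB7 cont=1 payload=0x37=55: acc |= 55<<14 -> acc=905414 shift=21
  byte[3]=0x50 cont=0 payload=0x50=80: acc |= 80<<21 -> acc=168677574 shift=28 [end]
Varint 1: bytes[0:4] = C6 A1 B7 50 -> value 168677574 (4 byte(s))
  byte[4]=0x9D cont=1 payload=0x1D=29: acc |= 29<<0 -> acc=29 shift=7
  byte[5]=0xD3 cont=1 payload=0x53=83: acc |= 83<<7 -> acc=10653 shift=14
  byte[6]=0x19 cont=0 payload=0x19=25: acc |= 25<<14 -> acc=420253 shift=21 [end]
Varint 2: bytes[4:7] = 9D D3 19 -> value 420253 (3 byte(s))
  byte[7]=0x61 cont=0 payload=0x61=97: acc |= 97<<0 -> acc=97 shift=7 [end]
Varint 3: bytes[7:8] = 61 -> value 97 (1 byte(s))
  byte[8]=0x85 cont=1 payload=0x05=5: acc |= 5<<0 -> acc=5 shift=7
  byte[9]=0x9D cont=1 payload=0x1D=29: acc |= 29<<7 -> acc=3717 shift=14
  byte[10]=0x66 cont=0 payload=0x66=102: acc |= 102<<14 -> acc=1674885 shift=21 [end]
Varint 4: bytes[8:11] = 85 9D 66 -> value 1674885 (3 byte(s))

Answer: 168677574 420253 97 1674885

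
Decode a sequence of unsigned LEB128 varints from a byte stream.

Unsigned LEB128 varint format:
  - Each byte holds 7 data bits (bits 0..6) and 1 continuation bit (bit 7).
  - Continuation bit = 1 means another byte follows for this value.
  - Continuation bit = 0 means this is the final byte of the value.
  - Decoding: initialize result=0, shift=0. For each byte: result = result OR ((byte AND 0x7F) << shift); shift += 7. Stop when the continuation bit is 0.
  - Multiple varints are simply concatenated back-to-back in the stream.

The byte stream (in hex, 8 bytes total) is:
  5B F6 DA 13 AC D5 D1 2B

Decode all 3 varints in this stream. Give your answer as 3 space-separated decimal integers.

  byte[0]=0x5B cont=0 payload=0x5B=91: acc |= 91<<0 -> acc=91 shift=7 [end]
Varint 1: bytes[0:1] = 5B -> value 91 (1 byte(s))
  byte[1]=0xF6 cont=1 payload=0x76=118: acc |= 118<<0 -> acc=118 shift=7
  byte[2]=0xDA cont=1 payload=0x5A=90: acc |= 90<<7 -> acc=11638 shift=14
  byte[3]=0x13 cont=0 payload=0x13=19: acc |= 19<<14 -> acc=322934 shift=21 [end]
Varint 2: bytes[1:4] = F6 DA 13 -> value 322934 (3 byte(s))
  byte[4]=0xAC cont=1 payload=0x2C=44: acc |= 44<<0 -> acc=44 shift=7
  byte[5]=0xD5 cont=1 payload=0x55=85: acc |= 85<<7 -> acc=10924 shift=14
  byte[6]=0xD1 cont=1 payload=0x51=81: acc |= 81<<14 -> acc=1338028 shift=21
  byte[7]=0x2B cont=0 payload=0x2B=43: acc |= 43<<21 -> acc=91515564 shift=28 [end]
Varint 3: bytes[4:8] = AC D5 D1 2B -> value 91515564 (4 byte(s))

Answer: 91 322934 91515564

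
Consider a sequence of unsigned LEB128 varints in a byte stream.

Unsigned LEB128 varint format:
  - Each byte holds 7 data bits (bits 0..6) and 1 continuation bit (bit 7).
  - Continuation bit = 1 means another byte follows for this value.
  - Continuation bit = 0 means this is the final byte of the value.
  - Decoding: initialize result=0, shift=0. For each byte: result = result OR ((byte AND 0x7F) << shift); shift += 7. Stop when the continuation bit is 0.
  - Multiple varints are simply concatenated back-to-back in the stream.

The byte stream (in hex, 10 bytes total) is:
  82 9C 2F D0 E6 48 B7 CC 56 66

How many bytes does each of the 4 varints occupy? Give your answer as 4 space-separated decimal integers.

  byte[0]=0x82 cont=1 payload=0x02=2: acc |= 2<<0 -> acc=2 shift=7
  byte[1]=0x9C cont=1 payload=0x1C=28: acc |= 28<<7 -> acc=3586 shift=14
  byte[2]=0x2F cont=0 payload=0x2F=47: acc |= 47<<14 -> acc=773634 shift=21 [end]
Varint 1: bytes[0:3] = 82 9C 2F -> value 773634 (3 byte(s))
  byte[3]=0xD0 cont=1 payload=0x50=80: acc |= 80<<0 -> acc=80 shift=7
  byte[4]=0xE6 cont=1 payload=0x66=102: acc |= 102<<7 -> acc=13136 shift=14
  byte[5]=0x48 cont=0 payload=0x48=72: acc |= 72<<14 -> acc=1192784 shift=21 [end]
Varint 2: bytes[3:6] = D0 E6 48 -> value 1192784 (3 byte(s))
  byte[6]=0xB7 cont=1 payload=0x37=55: acc |= 55<<0 -> acc=55 shift=7
  byte[7]=0xCC cont=1 payload=0x4C=76: acc |= 76<<7 -> acc=9783 shift=14
  byte[8]=0x56 cont=0 payload=0x56=86: acc |= 86<<14 -> acc=1418807 shift=21 [end]
Varint 3: bytes[6:9] = B7 CC 56 -> value 1418807 (3 byte(s))
  byte[9]=0x66 cont=0 payload=0x66=102: acc |= 102<<0 -> acc=102 shift=7 [end]
Varint 4: bytes[9:10] = 66 -> value 102 (1 byte(s))

Answer: 3 3 3 1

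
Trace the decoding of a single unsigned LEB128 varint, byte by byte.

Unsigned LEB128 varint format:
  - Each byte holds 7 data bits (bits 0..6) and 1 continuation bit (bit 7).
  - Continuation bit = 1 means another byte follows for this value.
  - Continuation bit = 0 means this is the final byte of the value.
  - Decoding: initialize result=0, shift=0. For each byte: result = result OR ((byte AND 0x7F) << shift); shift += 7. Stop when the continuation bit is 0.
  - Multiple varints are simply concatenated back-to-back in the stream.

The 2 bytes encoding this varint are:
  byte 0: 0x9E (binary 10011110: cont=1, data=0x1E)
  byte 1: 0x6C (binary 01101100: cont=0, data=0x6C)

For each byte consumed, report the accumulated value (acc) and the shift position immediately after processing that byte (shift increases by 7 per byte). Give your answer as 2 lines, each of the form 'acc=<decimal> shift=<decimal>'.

Answer: acc=30 shift=7
acc=13854 shift=14

Derivation:
byte 0=0x9E: payload=0x1E=30, contrib = 30<<0 = 30; acc -> 30, shift -> 7
byte 1=0x6C: payload=0x6C=108, contrib = 108<<7 = 13824; acc -> 13854, shift -> 14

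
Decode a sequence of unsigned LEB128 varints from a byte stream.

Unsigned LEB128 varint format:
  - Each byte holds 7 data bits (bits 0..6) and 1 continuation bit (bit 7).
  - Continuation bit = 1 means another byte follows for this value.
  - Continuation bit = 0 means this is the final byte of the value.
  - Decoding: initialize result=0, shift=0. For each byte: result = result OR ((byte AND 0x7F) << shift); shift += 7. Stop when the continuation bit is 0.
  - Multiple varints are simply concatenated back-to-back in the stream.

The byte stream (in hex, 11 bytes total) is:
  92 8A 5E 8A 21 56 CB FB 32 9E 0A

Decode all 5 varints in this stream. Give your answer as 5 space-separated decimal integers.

Answer: 1541394 4234 86 835019 1310

Derivation:
  byte[0]=0x92 cont=1 payload=0x12=18: acc |= 18<<0 -> acc=18 shift=7
  byte[1]=0x8A cont=1 payload=0x0A=10: acc |= 10<<7 -> acc=1298 shift=14
  byte[2]=0x5E cont=0 payload=0x5E=94: acc |= 94<<14 -> acc=1541394 shift=21 [end]
Varint 1: bytes[0:3] = 92 8A 5E -> value 1541394 (3 byte(s))
  byte[3]=0x8A cont=1 payload=0x0A=10: acc |= 10<<0 -> acc=10 shift=7
  byte[4]=0x21 cont=0 payload=0x21=33: acc |= 33<<7 -> acc=4234 shift=14 [end]
Varint 2: bytes[3:5] = 8A 21 -> value 4234 (2 byte(s))
  byte[5]=0x56 cont=0 payload=0x56=86: acc |= 86<<0 -> acc=86 shift=7 [end]
Varint 3: bytes[5:6] = 56 -> value 86 (1 byte(s))
  byte[6]=0xCB cont=1 payload=0x4B=75: acc |= 75<<0 -> acc=75 shift=7
  byte[7]=0xFB cont=1 payload=0x7B=123: acc |= 123<<7 -> acc=15819 shift=14
  byte[8]=0x32 cont=0 payload=0x32=50: acc |= 50<<14 -> acc=835019 shift=21 [end]
Varint 4: bytes[6:9] = CB FB 32 -> value 835019 (3 byte(s))
  byte[9]=0x9E cont=1 payload=0x1E=30: acc |= 30<<0 -> acc=30 shift=7
  byte[10]=0x0A cont=0 payload=0x0A=10: acc |= 10<<7 -> acc=1310 shift=14 [end]
Varint 5: bytes[9:11] = 9E 0A -> value 1310 (2 byte(s))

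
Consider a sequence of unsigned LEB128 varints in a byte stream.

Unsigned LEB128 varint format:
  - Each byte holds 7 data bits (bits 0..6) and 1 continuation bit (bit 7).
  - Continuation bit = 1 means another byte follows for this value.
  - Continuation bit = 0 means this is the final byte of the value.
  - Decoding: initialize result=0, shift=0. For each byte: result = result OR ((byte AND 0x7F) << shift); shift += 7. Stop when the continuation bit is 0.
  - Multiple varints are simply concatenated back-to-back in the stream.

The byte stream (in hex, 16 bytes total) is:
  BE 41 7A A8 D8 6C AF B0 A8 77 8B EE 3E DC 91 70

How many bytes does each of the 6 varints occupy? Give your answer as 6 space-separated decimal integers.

Answer: 2 1 3 4 3 3

Derivation:
  byte[0]=0xBE cont=1 payload=0x3E=62: acc |= 62<<0 -> acc=62 shift=7
  byte[1]=0x41 cont=0 payload=0x41=65: acc |= 65<<7 -> acc=8382 shift=14 [end]
Varint 1: bytes[0:2] = BE 41 -> value 8382 (2 byte(s))
  byte[2]=0x7A cont=0 payload=0x7A=122: acc |= 122<<0 -> acc=122 shift=7 [end]
Varint 2: bytes[2:3] = 7A -> value 122 (1 byte(s))
  byte[3]=0xA8 cont=1 payload=0x28=40: acc |= 40<<0 -> acc=40 shift=7
  byte[4]=0xD8 cont=1 payload=0x58=88: acc |= 88<<7 -> acc=11304 shift=14
  byte[5]=0x6C cont=0 payload=0x6C=108: acc |= 108<<14 -> acc=1780776 shift=21 [end]
Varint 3: bytes[3:6] = A8 D8 6C -> value 1780776 (3 byte(s))
  byte[6]=0xAF cont=1 payload=0x2F=47: acc |= 47<<0 -> acc=47 shift=7
  byte[7]=0xB0 cont=1 payload=0x30=48: acc |= 48<<7 -> acc=6191 shift=14
  byte[8]=0xA8 cont=1 payload=0x28=40: acc |= 40<<14 -> acc=661551 shift=21
  byte[9]=0x77 cont=0 payload=0x77=119: acc |= 119<<21 -> acc=250222639 shift=28 [end]
Varint 4: bytes[6:10] = AF B0 A8 77 -> value 250222639 (4 byte(s))
  byte[10]=0x8B cont=1 payload=0x0B=11: acc |= 11<<0 -> acc=11 shift=7
  byte[11]=0xEE cont=1 payload=0x6E=110: acc |= 110<<7 -> acc=14091 shift=14
  byte[12]=0x3E cont=0 payload=0x3E=62: acc |= 62<<14 -> acc=1029899 shift=21 [end]
Varint 5: bytes[10:13] = 8B EE 3E -> value 1029899 (3 byte(s))
  byte[13]=0xDC cont=1 payload=0x5C=92: acc |= 92<<0 -> acc=92 shift=7
  byte[14]=0x91 cont=1 payload=0x11=17: acc |= 17<<7 -> acc=2268 shift=14
  byte[15]=0x70 cont=0 payload=0x70=112: acc |= 112<<14 -> acc=1837276 shift=21 [end]
Varint 6: bytes[13:16] = DC 91 70 -> value 1837276 (3 byte(s))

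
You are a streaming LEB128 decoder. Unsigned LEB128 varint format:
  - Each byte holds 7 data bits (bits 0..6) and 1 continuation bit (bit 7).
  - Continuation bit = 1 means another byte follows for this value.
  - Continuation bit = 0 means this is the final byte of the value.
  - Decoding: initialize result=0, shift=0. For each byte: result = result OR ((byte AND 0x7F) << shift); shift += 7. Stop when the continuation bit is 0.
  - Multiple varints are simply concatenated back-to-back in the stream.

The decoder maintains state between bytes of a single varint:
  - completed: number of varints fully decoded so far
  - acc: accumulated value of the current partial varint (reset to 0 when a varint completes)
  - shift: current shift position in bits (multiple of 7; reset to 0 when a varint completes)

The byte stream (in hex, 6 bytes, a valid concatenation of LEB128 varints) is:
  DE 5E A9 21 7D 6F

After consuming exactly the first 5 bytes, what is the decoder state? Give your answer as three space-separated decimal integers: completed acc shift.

Answer: 3 0 0

Derivation:
byte[0]=0xDE cont=1 payload=0x5E: acc |= 94<<0 -> completed=0 acc=94 shift=7
byte[1]=0x5E cont=0 payload=0x5E: varint #1 complete (value=12126); reset -> completed=1 acc=0 shift=0
byte[2]=0xA9 cont=1 payload=0x29: acc |= 41<<0 -> completed=1 acc=41 shift=7
byte[3]=0x21 cont=0 payload=0x21: varint #2 complete (value=4265); reset -> completed=2 acc=0 shift=0
byte[4]=0x7D cont=0 payload=0x7D: varint #3 complete (value=125); reset -> completed=3 acc=0 shift=0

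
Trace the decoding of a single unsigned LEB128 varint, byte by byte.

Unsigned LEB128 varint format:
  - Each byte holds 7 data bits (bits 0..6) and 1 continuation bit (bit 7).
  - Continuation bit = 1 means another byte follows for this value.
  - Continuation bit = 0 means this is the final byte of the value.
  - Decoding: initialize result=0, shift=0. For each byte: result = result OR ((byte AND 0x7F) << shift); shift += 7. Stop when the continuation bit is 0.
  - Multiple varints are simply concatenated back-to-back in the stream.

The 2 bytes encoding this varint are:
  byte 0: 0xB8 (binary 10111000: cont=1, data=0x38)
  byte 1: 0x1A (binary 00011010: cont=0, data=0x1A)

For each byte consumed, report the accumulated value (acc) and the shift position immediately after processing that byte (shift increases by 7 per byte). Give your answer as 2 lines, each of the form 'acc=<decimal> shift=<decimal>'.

byte 0=0xB8: payload=0x38=56, contrib = 56<<0 = 56; acc -> 56, shift -> 7
byte 1=0x1A: payload=0x1A=26, contrib = 26<<7 = 3328; acc -> 3384, shift -> 14

Answer: acc=56 shift=7
acc=3384 shift=14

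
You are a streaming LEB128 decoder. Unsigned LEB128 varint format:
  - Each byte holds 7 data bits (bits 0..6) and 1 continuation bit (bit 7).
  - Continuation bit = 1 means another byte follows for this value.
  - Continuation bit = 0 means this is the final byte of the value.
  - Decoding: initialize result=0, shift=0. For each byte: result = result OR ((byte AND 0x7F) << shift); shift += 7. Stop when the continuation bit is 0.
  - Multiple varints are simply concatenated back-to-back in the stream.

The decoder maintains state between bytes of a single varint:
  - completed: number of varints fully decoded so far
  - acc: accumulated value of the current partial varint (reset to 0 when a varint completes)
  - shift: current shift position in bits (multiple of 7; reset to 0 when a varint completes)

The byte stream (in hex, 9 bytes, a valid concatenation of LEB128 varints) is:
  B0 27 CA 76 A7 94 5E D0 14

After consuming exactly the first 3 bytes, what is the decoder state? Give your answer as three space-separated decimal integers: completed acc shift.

Answer: 1 74 7

Derivation:
byte[0]=0xB0 cont=1 payload=0x30: acc |= 48<<0 -> completed=0 acc=48 shift=7
byte[1]=0x27 cont=0 payload=0x27: varint #1 complete (value=5040); reset -> completed=1 acc=0 shift=0
byte[2]=0xCA cont=1 payload=0x4A: acc |= 74<<0 -> completed=1 acc=74 shift=7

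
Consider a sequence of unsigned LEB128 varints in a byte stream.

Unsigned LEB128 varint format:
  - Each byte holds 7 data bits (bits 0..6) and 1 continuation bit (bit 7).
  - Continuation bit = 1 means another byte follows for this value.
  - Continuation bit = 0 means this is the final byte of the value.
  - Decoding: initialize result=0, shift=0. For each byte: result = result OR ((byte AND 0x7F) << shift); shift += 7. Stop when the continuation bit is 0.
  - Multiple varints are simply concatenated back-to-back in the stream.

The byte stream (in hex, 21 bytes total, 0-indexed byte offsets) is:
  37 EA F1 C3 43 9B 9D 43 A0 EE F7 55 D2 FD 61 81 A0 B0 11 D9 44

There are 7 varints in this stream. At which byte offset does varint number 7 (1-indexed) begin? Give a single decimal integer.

  byte[0]=0x37 cont=0 payload=0x37=55: acc |= 55<<0 -> acc=55 shift=7 [end]
Varint 1: bytes[0:1] = 37 -> value 55 (1 byte(s))
  byte[1]=0xEA cont=1 payload=0x6A=106: acc |= 106<<0 -> acc=106 shift=7
  byte[2]=0xF1 cont=1 payload=0x71=113: acc |= 113<<7 -> acc=14570 shift=14
  byte[3]=0xC3 cont=1 payload=0x43=67: acc |= 67<<14 -> acc=1112298 shift=21
  byte[4]=0x43 cont=0 payload=0x43=67: acc |= 67<<21 -> acc=141621482 shift=28 [end]
Varint 2: bytes[1:5] = EA F1 C3 43 -> value 141621482 (4 byte(s))
  byte[5]=0x9B cont=1 payload=0x1B=27: acc |= 27<<0 -> acc=27 shift=7
  byte[6]=0x9D cont=1 payload=0x1D=29: acc |= 29<<7 -> acc=3739 shift=14
  byte[7]=0x43 cont=0 payload=0x43=67: acc |= 67<<14 -> acc=1101467 shift=21 [end]
Varint 3: bytes[5:8] = 9B 9D 43 -> value 1101467 (3 byte(s))
  byte[8]=0xA0 cont=1 payload=0x20=32: acc |= 32<<0 -> acc=32 shift=7
  byte[9]=0xEE cont=1 payload=0x6E=110: acc |= 110<<7 -> acc=14112 shift=14
  byte[10]=0xF7 cont=1 payload=0x77=119: acc |= 119<<14 -> acc=1963808 shift=21
  byte[11]=0x55 cont=0 payload=0x55=85: acc |= 85<<21 -> acc=180221728 shift=28 [end]
Varint 4: bytes[8:12] = A0 EE F7 55 -> value 180221728 (4 byte(s))
  byte[12]=0xD2 cont=1 payload=0x52=82: acc |= 82<<0 -> acc=82 shift=7
  byte[13]=0xFD cont=1 payload=0x7D=125: acc |= 125<<7 -> acc=16082 shift=14
  byte[14]=0x61 cont=0 payload=0x61=97: acc |= 97<<14 -> acc=1605330 shift=21 [end]
Varint 5: bytes[12:15] = D2 FD 61 -> value 1605330 (3 byte(s))
  byte[15]=0x81 cont=1 payload=0x01=1: acc |= 1<<0 -> acc=1 shift=7
  byte[16]=0xA0 cont=1 payload=0x20=32: acc |= 32<<7 -> acc=4097 shift=14
  byte[17]=0xB0 cont=1 payload=0x30=48: acc |= 48<<14 -> acc=790529 shift=21
  byte[18]=0x11 cont=0 payload=0x11=17: acc |= 17<<21 -> acc=36442113 shift=28 [end]
Varint 6: bytes[15:19] = 81 A0 B0 11 -> value 36442113 (4 byte(s))
  byte[19]=0xD9 cont=1 payload=0x59=89: acc |= 89<<0 -> acc=89 shift=7
  byte[20]=0x44 cont=0 payload=0x44=68: acc |= 68<<7 -> acc=8793 shift=14 [end]
Varint 7: bytes[19:21] = D9 44 -> value 8793 (2 byte(s))

Answer: 19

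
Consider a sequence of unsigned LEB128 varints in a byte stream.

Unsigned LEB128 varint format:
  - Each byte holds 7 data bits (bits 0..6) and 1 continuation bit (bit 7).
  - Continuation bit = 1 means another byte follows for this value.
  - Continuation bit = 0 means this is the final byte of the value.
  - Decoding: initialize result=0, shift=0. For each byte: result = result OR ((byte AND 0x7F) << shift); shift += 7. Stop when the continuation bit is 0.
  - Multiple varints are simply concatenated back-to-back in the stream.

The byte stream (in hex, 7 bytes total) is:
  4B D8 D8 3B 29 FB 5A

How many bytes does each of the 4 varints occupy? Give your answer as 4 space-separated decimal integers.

Answer: 1 3 1 2

Derivation:
  byte[0]=0x4B cont=0 payload=0x4B=75: acc |= 75<<0 -> acc=75 shift=7 [end]
Varint 1: bytes[0:1] = 4B -> value 75 (1 byte(s))
  byte[1]=0xD8 cont=1 payload=0x58=88: acc |= 88<<0 -> acc=88 shift=7
  byte[2]=0xD8 cont=1 payload=0x58=88: acc |= 88<<7 -> acc=11352 shift=14
  byte[3]=0x3B cont=0 payload=0x3B=59: acc |= 59<<14 -> acc=978008 shift=21 [end]
Varint 2: bytes[1:4] = D8 D8 3B -> value 978008 (3 byte(s))
  byte[4]=0x29 cont=0 payload=0x29=41: acc |= 41<<0 -> acc=41 shift=7 [end]
Varint 3: bytes[4:5] = 29 -> value 41 (1 byte(s))
  byte[5]=0xFB cont=1 payload=0x7B=123: acc |= 123<<0 -> acc=123 shift=7
  byte[6]=0x5A cont=0 payload=0x5A=90: acc |= 90<<7 -> acc=11643 shift=14 [end]
Varint 4: bytes[5:7] = FB 5A -> value 11643 (2 byte(s))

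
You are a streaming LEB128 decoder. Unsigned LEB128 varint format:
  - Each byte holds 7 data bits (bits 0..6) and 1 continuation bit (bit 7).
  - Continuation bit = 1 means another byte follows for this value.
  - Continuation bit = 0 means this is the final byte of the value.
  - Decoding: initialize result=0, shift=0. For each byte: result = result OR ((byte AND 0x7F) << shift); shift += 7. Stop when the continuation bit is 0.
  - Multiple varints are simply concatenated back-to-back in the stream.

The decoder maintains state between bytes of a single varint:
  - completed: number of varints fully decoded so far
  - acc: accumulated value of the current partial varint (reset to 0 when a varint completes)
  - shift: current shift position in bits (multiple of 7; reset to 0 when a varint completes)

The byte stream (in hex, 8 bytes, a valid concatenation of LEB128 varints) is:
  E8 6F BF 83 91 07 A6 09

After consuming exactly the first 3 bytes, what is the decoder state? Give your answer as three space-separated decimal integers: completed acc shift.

byte[0]=0xE8 cont=1 payload=0x68: acc |= 104<<0 -> completed=0 acc=104 shift=7
byte[1]=0x6F cont=0 payload=0x6F: varint #1 complete (value=14312); reset -> completed=1 acc=0 shift=0
byte[2]=0xBF cont=1 payload=0x3F: acc |= 63<<0 -> completed=1 acc=63 shift=7

Answer: 1 63 7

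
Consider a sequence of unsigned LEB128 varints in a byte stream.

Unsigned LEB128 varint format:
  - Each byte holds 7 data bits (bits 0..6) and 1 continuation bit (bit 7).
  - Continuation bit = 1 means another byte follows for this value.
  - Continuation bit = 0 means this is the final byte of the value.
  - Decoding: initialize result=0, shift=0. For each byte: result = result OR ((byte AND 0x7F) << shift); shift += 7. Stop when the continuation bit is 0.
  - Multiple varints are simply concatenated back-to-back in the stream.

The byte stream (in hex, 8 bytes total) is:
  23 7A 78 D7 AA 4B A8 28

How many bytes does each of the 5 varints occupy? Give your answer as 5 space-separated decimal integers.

Answer: 1 1 1 3 2

Derivation:
  byte[0]=0x23 cont=0 payload=0x23=35: acc |= 35<<0 -> acc=35 shift=7 [end]
Varint 1: bytes[0:1] = 23 -> value 35 (1 byte(s))
  byte[1]=0x7A cont=0 payload=0x7A=122: acc |= 122<<0 -> acc=122 shift=7 [end]
Varint 2: bytes[1:2] = 7A -> value 122 (1 byte(s))
  byte[2]=0x78 cont=0 payload=0x78=120: acc |= 120<<0 -> acc=120 shift=7 [end]
Varint 3: bytes[2:3] = 78 -> value 120 (1 byte(s))
  byte[3]=0xD7 cont=1 payload=0x57=87: acc |= 87<<0 -> acc=87 shift=7
  byte[4]=0xAA cont=1 payload=0x2A=42: acc |= 42<<7 -> acc=5463 shift=14
  byte[5]=0x4B cont=0 payload=0x4B=75: acc |= 75<<14 -> acc=1234263 shift=21 [end]
Varint 4: bytes[3:6] = D7 AA 4B -> value 1234263 (3 byte(s))
  byte[6]=0xA8 cont=1 payload=0x28=40: acc |= 40<<0 -> acc=40 shift=7
  byte[7]=0x28 cont=0 payload=0x28=40: acc |= 40<<7 -> acc=5160 shift=14 [end]
Varint 5: bytes[6:8] = A8 28 -> value 5160 (2 byte(s))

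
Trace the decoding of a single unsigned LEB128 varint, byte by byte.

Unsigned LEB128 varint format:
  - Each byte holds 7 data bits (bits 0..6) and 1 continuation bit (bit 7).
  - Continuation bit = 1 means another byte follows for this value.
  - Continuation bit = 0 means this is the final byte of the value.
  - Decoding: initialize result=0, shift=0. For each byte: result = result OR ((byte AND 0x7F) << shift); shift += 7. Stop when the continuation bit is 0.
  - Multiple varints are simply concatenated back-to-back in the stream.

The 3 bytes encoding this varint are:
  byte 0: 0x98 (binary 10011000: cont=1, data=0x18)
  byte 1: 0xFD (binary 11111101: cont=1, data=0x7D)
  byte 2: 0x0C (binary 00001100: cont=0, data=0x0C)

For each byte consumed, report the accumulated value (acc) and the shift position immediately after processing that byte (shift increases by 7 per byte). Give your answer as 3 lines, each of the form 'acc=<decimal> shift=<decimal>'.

Answer: acc=24 shift=7
acc=16024 shift=14
acc=212632 shift=21

Derivation:
byte 0=0x98: payload=0x18=24, contrib = 24<<0 = 24; acc -> 24, shift -> 7
byte 1=0xFD: payload=0x7D=125, contrib = 125<<7 = 16000; acc -> 16024, shift -> 14
byte 2=0x0C: payload=0x0C=12, contrib = 12<<14 = 196608; acc -> 212632, shift -> 21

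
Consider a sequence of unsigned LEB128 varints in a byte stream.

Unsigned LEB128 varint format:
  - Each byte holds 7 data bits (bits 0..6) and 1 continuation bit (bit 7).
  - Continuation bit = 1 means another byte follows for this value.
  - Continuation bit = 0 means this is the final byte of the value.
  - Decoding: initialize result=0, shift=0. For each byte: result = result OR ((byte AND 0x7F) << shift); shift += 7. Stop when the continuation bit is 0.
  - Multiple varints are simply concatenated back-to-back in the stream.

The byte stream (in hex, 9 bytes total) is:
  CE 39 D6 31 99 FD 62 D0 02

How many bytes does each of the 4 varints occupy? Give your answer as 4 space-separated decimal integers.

Answer: 2 2 3 2

Derivation:
  byte[0]=0xCE cont=1 payload=0x4E=78: acc |= 78<<0 -> acc=78 shift=7
  byte[1]=0x39 cont=0 payload=0x39=57: acc |= 57<<7 -> acc=7374 shift=14 [end]
Varint 1: bytes[0:2] = CE 39 -> value 7374 (2 byte(s))
  byte[2]=0xD6 cont=1 payload=0x56=86: acc |= 86<<0 -> acc=86 shift=7
  byte[3]=0x31 cont=0 payload=0x31=49: acc |= 49<<7 -> acc=6358 shift=14 [end]
Varint 2: bytes[2:4] = D6 31 -> value 6358 (2 byte(s))
  byte[4]=0x99 cont=1 payload=0x19=25: acc |= 25<<0 -> acc=25 shift=7
  byte[5]=0xFD cont=1 payload=0x7D=125: acc |= 125<<7 -> acc=16025 shift=14
  byte[6]=0x62 cont=0 payload=0x62=98: acc |= 98<<14 -> acc=1621657 shift=21 [end]
Varint 3: bytes[4:7] = 99 FD 62 -> value 1621657 (3 byte(s))
  byte[7]=0xD0 cont=1 payload=0x50=80: acc |= 80<<0 -> acc=80 shift=7
  byte[8]=0x02 cont=0 payload=0x02=2: acc |= 2<<7 -> acc=336 shift=14 [end]
Varint 4: bytes[7:9] = D0 02 -> value 336 (2 byte(s))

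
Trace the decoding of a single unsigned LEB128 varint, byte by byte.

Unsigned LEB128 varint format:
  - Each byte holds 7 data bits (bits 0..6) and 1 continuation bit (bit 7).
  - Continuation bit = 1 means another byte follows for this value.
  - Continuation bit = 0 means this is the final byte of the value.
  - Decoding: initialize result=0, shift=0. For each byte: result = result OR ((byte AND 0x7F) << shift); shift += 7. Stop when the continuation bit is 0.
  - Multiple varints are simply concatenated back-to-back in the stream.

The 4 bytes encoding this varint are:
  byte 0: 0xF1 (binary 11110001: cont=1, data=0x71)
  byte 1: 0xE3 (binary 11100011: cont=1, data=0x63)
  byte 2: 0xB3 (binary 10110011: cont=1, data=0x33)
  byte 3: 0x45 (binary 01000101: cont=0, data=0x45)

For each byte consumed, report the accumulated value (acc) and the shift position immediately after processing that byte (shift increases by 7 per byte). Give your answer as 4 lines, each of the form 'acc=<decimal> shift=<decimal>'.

byte 0=0xF1: payload=0x71=113, contrib = 113<<0 = 113; acc -> 113, shift -> 7
byte 1=0xE3: payload=0x63=99, contrib = 99<<7 = 12672; acc -> 12785, shift -> 14
byte 2=0xB3: payload=0x33=51, contrib = 51<<14 = 835584; acc -> 848369, shift -> 21
byte 3=0x45: payload=0x45=69, contrib = 69<<21 = 144703488; acc -> 145551857, shift -> 28

Answer: acc=113 shift=7
acc=12785 shift=14
acc=848369 shift=21
acc=145551857 shift=28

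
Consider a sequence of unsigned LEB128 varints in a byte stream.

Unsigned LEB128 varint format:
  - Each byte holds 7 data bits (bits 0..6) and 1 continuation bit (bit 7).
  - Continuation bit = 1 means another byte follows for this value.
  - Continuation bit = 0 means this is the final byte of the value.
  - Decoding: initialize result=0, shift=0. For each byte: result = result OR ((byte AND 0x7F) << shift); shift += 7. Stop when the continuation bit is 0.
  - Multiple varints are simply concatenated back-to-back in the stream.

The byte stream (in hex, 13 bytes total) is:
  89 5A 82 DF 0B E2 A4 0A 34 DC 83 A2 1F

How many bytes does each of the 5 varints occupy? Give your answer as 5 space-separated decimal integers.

  byte[0]=0x89 cont=1 payload=0x09=9: acc |= 9<<0 -> acc=9 shift=7
  byte[1]=0x5A cont=0 payload=0x5A=90: acc |= 90<<7 -> acc=11529 shift=14 [end]
Varint 1: bytes[0:2] = 89 5A -> value 11529 (2 byte(s))
  byte[2]=0x82 cont=1 payload=0x02=2: acc |= 2<<0 -> acc=2 shift=7
  byte[3]=0xDF cont=1 payload=0x5F=95: acc |= 95<<7 -> acc=12162 shift=14
  byte[4]=0x0B cont=0 payload=0x0B=11: acc |= 11<<14 -> acc=192386 shift=21 [end]
Varint 2: bytes[2:5] = 82 DF 0B -> value 192386 (3 byte(s))
  byte[5]=0xE2 cont=1 payload=0x62=98: acc |= 98<<0 -> acc=98 shift=7
  byte[6]=0xA4 cont=1 payload=0x24=36: acc |= 36<<7 -> acc=4706 shift=14
  byte[7]=0x0A cont=0 payload=0x0A=10: acc |= 10<<14 -> acc=168546 shift=21 [end]
Varint 3: bytes[5:8] = E2 A4 0A -> value 168546 (3 byte(s))
  byte[8]=0x34 cont=0 payload=0x34=52: acc |= 52<<0 -> acc=52 shift=7 [end]
Varint 4: bytes[8:9] = 34 -> value 52 (1 byte(s))
  byte[9]=0xDC cont=1 payload=0x5C=92: acc |= 92<<0 -> acc=92 shift=7
  byte[10]=0x83 cont=1 payload=0x03=3: acc |= 3<<7 -> acc=476 shift=14
  byte[11]=0xA2 cont=1 payload=0x22=34: acc |= 34<<14 -> acc=557532 shift=21
  byte[12]=0x1F cont=0 payload=0x1F=31: acc |= 31<<21 -> acc=65569244 shift=28 [end]
Varint 5: bytes[9:13] = DC 83 A2 1F -> value 65569244 (4 byte(s))

Answer: 2 3 3 1 4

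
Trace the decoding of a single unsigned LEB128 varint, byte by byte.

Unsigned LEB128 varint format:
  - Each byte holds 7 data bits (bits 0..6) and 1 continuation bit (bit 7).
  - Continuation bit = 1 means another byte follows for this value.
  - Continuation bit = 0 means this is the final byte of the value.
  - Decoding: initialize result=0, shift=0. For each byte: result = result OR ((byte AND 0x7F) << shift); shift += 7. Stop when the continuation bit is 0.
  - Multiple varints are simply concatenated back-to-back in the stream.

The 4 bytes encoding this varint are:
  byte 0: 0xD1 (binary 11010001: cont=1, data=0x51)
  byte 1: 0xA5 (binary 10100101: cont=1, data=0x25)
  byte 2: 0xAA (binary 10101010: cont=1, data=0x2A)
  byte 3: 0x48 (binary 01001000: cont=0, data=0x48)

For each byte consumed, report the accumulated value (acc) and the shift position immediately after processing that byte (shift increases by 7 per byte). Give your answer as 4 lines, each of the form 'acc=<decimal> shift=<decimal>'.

byte 0=0xD1: payload=0x51=81, contrib = 81<<0 = 81; acc -> 81, shift -> 7
byte 1=0xA5: payload=0x25=37, contrib = 37<<7 = 4736; acc -> 4817, shift -> 14
byte 2=0xAA: payload=0x2A=42, contrib = 42<<14 = 688128; acc -> 692945, shift -> 21
byte 3=0x48: payload=0x48=72, contrib = 72<<21 = 150994944; acc -> 151687889, shift -> 28

Answer: acc=81 shift=7
acc=4817 shift=14
acc=692945 shift=21
acc=151687889 shift=28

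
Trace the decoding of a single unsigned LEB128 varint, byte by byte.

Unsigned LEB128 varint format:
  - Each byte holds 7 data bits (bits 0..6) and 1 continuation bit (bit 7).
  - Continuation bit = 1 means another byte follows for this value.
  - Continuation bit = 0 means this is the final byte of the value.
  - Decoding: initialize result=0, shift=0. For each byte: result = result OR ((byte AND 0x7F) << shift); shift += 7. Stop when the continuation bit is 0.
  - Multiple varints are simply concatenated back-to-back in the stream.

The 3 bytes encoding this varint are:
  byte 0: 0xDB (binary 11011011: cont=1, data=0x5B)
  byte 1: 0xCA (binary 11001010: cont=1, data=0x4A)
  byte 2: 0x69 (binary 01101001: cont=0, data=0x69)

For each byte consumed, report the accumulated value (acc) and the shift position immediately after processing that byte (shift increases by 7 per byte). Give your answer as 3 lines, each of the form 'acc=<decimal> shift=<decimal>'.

Answer: acc=91 shift=7
acc=9563 shift=14
acc=1729883 shift=21

Derivation:
byte 0=0xDB: payload=0x5B=91, contrib = 91<<0 = 91; acc -> 91, shift -> 7
byte 1=0xCA: payload=0x4A=74, contrib = 74<<7 = 9472; acc -> 9563, shift -> 14
byte 2=0x69: payload=0x69=105, contrib = 105<<14 = 1720320; acc -> 1729883, shift -> 21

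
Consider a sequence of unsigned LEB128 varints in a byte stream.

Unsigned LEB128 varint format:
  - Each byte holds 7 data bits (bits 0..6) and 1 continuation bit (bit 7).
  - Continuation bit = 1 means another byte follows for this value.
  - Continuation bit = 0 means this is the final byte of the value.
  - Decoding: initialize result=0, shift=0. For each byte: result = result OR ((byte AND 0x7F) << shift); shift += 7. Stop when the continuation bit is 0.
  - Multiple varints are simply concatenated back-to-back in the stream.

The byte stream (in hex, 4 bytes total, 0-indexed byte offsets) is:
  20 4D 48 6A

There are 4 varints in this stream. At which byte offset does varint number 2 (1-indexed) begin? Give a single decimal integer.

Answer: 1

Derivation:
  byte[0]=0x20 cont=0 payload=0x20=32: acc |= 32<<0 -> acc=32 shift=7 [end]
Varint 1: bytes[0:1] = 20 -> value 32 (1 byte(s))
  byte[1]=0x4D cont=0 payload=0x4D=77: acc |= 77<<0 -> acc=77 shift=7 [end]
Varint 2: bytes[1:2] = 4D -> value 77 (1 byte(s))
  byte[2]=0x48 cont=0 payload=0x48=72: acc |= 72<<0 -> acc=72 shift=7 [end]
Varint 3: bytes[2:3] = 48 -> value 72 (1 byte(s))
  byte[3]=0x6A cont=0 payload=0x6A=106: acc |= 106<<0 -> acc=106 shift=7 [end]
Varint 4: bytes[3:4] = 6A -> value 106 (1 byte(s))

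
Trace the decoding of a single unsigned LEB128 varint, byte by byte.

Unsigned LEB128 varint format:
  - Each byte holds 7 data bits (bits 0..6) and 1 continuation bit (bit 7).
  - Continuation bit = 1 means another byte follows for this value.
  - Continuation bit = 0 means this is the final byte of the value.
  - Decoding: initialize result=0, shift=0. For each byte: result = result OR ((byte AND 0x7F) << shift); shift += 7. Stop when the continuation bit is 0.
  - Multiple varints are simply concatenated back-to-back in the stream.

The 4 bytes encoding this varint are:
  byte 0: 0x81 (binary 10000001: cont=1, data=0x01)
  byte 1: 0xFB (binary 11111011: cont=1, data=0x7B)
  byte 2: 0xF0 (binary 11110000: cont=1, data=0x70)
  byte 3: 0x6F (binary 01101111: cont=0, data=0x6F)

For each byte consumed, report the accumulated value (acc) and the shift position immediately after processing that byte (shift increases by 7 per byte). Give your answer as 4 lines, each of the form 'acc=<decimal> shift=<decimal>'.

Answer: acc=1 shift=7
acc=15745 shift=14
acc=1850753 shift=21
acc=234634625 shift=28

Derivation:
byte 0=0x81: payload=0x01=1, contrib = 1<<0 = 1; acc -> 1, shift -> 7
byte 1=0xFB: payload=0x7B=123, contrib = 123<<7 = 15744; acc -> 15745, shift -> 14
byte 2=0xF0: payload=0x70=112, contrib = 112<<14 = 1835008; acc -> 1850753, shift -> 21
byte 3=0x6F: payload=0x6F=111, contrib = 111<<21 = 232783872; acc -> 234634625, shift -> 28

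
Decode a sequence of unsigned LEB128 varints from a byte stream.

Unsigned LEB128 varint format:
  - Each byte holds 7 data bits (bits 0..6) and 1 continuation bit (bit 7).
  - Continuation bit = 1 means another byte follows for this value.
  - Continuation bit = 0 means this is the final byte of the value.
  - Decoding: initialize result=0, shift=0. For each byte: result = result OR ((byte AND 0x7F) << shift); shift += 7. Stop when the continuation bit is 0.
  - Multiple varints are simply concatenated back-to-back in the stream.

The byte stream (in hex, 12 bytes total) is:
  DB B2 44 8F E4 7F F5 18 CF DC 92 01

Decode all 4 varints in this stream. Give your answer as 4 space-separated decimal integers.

  byte[0]=0xDB cont=1 payload=0x5B=91: acc |= 91<<0 -> acc=91 shift=7
  byte[1]=0xB2 cont=1 payload=0x32=50: acc |= 50<<7 -> acc=6491 shift=14
  byte[2]=0x44 cont=0 payload=0x44=68: acc |= 68<<14 -> acc=1120603 shift=21 [end]
Varint 1: bytes[0:3] = DB B2 44 -> value 1120603 (3 byte(s))
  byte[3]=0x8F cont=1 payload=0x0F=15: acc |= 15<<0 -> acc=15 shift=7
  byte[4]=0xE4 cont=1 payload=0x64=100: acc |= 100<<7 -> acc=12815 shift=14
  byte[5]=0x7F cont=0 payload=0x7F=127: acc |= 127<<14 -> acc=2093583 shift=21 [end]
Varint 2: bytes[3:6] = 8F E4 7F -> value 2093583 (3 byte(s))
  byte[6]=0xF5 cont=1 payload=0x75=117: acc |= 117<<0 -> acc=117 shift=7
  byte[7]=0x18 cont=0 payload=0x18=24: acc |= 24<<7 -> acc=3189 shift=14 [end]
Varint 3: bytes[6:8] = F5 18 -> value 3189 (2 byte(s))
  byte[8]=0xCF cont=1 payload=0x4F=79: acc |= 79<<0 -> acc=79 shift=7
  byte[9]=0xDC cont=1 payload=0x5C=92: acc |= 92<<7 -> acc=11855 shift=14
  byte[10]=0x92 cont=1 payload=0x12=18: acc |= 18<<14 -> acc=306767 shift=21
  byte[11]=0x01 cont=0 payload=0x01=1: acc |= 1<<21 -> acc=2403919 shift=28 [end]
Varint 4: bytes[8:12] = CF DC 92 01 -> value 2403919 (4 byte(s))

Answer: 1120603 2093583 3189 2403919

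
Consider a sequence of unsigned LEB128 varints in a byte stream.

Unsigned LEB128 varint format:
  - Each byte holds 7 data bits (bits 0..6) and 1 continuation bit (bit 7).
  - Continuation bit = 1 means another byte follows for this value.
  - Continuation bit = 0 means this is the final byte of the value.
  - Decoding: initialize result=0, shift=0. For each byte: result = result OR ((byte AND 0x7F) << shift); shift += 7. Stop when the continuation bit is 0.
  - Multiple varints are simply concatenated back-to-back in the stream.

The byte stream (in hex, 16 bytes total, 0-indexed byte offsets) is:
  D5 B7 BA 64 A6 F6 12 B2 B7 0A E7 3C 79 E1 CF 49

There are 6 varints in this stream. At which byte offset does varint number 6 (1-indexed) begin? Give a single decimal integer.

  byte[0]=0xD5 cont=1 payload=0x55=85: acc |= 85<<0 -> acc=85 shift=7
  byte[1]=0xB7 cont=1 payload=0x37=55: acc |= 55<<7 -> acc=7125 shift=14
  byte[2]=0xBA cont=1 payload=0x3A=58: acc |= 58<<14 -> acc=957397 shift=21
  byte[3]=0x64 cont=0 payload=0x64=100: acc |= 100<<21 -> acc=210672597 shift=28 [end]
Varint 1: bytes[0:4] = D5 B7 BA 64 -> value 210672597 (4 byte(s))
  byte[4]=0xA6 cont=1 payload=0x26=38: acc |= 38<<0 -> acc=38 shift=7
  byte[5]=0xF6 cont=1 payload=0x76=118: acc |= 118<<7 -> acc=15142 shift=14
  byte[6]=0x12 cont=0 payload=0x12=18: acc |= 18<<14 -> acc=310054 shift=21 [end]
Varint 2: bytes[4:7] = A6 F6 12 -> value 310054 (3 byte(s))
  byte[7]=0xB2 cont=1 payload=0x32=50: acc |= 50<<0 -> acc=50 shift=7
  byte[8]=0xB7 cont=1 payload=0x37=55: acc |= 55<<7 -> acc=7090 shift=14
  byte[9]=0x0A cont=0 payload=0x0A=10: acc |= 10<<14 -> acc=170930 shift=21 [end]
Varint 3: bytes[7:10] = B2 B7 0A -> value 170930 (3 byte(s))
  byte[10]=0xE7 cont=1 payload=0x67=103: acc |= 103<<0 -> acc=103 shift=7
  byte[11]=0x3C cont=0 payload=0x3C=60: acc |= 60<<7 -> acc=7783 shift=14 [end]
Varint 4: bytes[10:12] = E7 3C -> value 7783 (2 byte(s))
  byte[12]=0x79 cont=0 payload=0x79=121: acc |= 121<<0 -> acc=121 shift=7 [end]
Varint 5: bytes[12:13] = 79 -> value 121 (1 byte(s))
  byte[13]=0xE1 cont=1 payload=0x61=97: acc |= 97<<0 -> acc=97 shift=7
  byte[14]=0xCF cont=1 payload=0x4F=79: acc |= 79<<7 -> acc=10209 shift=14
  byte[15]=0x49 cont=0 payload=0x49=73: acc |= 73<<14 -> acc=1206241 shift=21 [end]
Varint 6: bytes[13:16] = E1 CF 49 -> value 1206241 (3 byte(s))

Answer: 13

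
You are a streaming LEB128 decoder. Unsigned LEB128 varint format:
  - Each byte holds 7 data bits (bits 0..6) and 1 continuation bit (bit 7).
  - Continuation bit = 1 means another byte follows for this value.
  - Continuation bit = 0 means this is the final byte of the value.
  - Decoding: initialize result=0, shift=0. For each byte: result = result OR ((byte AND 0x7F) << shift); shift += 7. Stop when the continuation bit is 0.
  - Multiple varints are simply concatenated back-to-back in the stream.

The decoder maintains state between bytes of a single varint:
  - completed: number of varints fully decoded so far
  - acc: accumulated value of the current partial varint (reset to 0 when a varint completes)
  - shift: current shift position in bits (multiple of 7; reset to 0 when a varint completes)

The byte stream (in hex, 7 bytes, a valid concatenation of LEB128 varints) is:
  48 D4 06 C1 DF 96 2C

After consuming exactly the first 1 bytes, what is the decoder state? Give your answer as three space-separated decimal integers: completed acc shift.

Answer: 1 0 0

Derivation:
byte[0]=0x48 cont=0 payload=0x48: varint #1 complete (value=72); reset -> completed=1 acc=0 shift=0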